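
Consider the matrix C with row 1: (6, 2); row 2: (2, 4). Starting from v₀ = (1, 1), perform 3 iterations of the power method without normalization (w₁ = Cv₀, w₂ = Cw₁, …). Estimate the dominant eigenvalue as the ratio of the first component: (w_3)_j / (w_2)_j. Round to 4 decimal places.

w1 = Cv₀ = (6·1 + 2·1; 2·1 + 4·1) = (8, 6)
w2 = Cw1 = (6·8 + 2·6; 2·8 + 4·6) = (60, 40)
w3 = Cw2 = (440, 280)
Ratio at component: 440 / 60 = 7.3333

7.3333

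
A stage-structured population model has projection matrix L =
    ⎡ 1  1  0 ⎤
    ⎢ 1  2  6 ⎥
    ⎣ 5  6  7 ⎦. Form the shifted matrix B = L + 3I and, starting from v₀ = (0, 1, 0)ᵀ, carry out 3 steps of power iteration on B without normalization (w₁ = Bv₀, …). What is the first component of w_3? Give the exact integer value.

98

B = L + 3I has rows (4, 1, 0); (1, 5, 6); (5, 6, 10)
w1 = Bv₀ = (4·0 + 1·1 + 0·0; 1·0 + 5·1 + 6·0; 5·0 + 6·1 + 10·0) = (1, 5, 6)
w2 = Bw1 = (4·1 + 1·5 + 0·6; 1·1 + 5·5 + 6·6; 5·1 + 6·5 + 10·6) = (9, 62, 95)
w3 = Bw2 = (98, 889, 1367)
Requested component of w3: 98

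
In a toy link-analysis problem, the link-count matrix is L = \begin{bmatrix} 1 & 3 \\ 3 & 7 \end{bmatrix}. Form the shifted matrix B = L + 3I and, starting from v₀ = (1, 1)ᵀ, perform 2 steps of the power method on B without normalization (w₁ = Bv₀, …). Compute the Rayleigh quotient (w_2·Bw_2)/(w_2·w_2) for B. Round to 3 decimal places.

μ ≈ 11.237

B = L + 3I has rows (4, 3); (3, 10)
w1 = Bv₀ = (4·1 + 3·1; 3·1 + 10·1) = (7, 13)
w2 = Bw1 = (4·7 + 3·13; 3·7 + 10·13) = (67, 151)
Bw2 = (721, 1711)
w2·Bw2 = 306668; w2·w2 = 27290; μ ≈ 306668/27290 = 11.237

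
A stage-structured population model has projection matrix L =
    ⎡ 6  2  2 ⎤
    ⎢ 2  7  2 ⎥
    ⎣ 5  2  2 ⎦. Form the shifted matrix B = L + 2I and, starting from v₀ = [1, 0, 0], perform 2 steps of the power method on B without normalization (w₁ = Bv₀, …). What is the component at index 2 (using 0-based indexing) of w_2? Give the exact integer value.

64

B = L + 2I has rows (8, 2, 2); (2, 9, 2); (5, 2, 4)
w1 = Bv₀ = (8·1 + 2·0 + 2·0; 2·1 + 9·0 + 2·0; 5·1 + 2·0 + 4·0) = (8, 2, 5)
w2 = Bw1 = (8·8 + 2·2 + 2·5; 2·8 + 9·2 + 2·5; 5·8 + 2·2 + 4·5) = (78, 44, 64)
Requested component of w2: 64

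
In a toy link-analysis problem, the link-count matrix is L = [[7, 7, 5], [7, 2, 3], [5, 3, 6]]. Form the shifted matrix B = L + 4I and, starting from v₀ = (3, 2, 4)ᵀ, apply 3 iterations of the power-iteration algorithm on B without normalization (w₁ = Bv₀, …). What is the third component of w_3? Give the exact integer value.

B = L + 4I has rows (11, 7, 5); (7, 6, 3); (5, 3, 10)
w1 = Bv₀ = (67, 45, 61)
w2 = Bw1 = (1357, 922, 1080)
w3 = Bw2 = (26781, 18271, 20351)
Requested component of w3: 20351

20351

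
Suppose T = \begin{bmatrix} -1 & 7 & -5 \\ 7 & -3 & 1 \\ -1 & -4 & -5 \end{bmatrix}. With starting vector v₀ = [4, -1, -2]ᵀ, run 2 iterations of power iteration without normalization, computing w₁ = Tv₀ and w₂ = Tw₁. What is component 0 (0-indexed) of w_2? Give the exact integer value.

154

w1 = Tv₀ = ((-1)·4 + 7·(-1) + (-5)·(-2); 7·4 + (-3)·(-1) + 1·(-2); (-1)·4 + (-4)·(-1) + (-5)·(-2)) = (-1, 29, 10)
w2 = Tw1 = ((-1)·(-1) + 7·29 + (-5)·10; 7·(-1) + (-3)·29 + 1·10; (-1)·(-1) + (-4)·29 + (-5)·10) = (154, -84, -165)
The requested component of w2 is 154.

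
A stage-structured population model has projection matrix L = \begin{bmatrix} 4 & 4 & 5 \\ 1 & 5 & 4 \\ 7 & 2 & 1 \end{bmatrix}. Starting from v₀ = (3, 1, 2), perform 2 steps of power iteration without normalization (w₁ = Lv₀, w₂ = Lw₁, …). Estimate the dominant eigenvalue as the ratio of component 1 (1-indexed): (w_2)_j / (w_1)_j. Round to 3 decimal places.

w1 = Lv₀ = (4·3 + 4·1 + 5·2; 1·3 + 5·1 + 4·2; 7·3 + 2·1 + 1·2) = (26, 16, 25)
w2 = Lw1 = (4·26 + 4·16 + 5·25; 1·26 + 5·16 + 4·25; 7·26 + 2·16 + 1·25) = (293, 206, 239)
Ratio at component: 293 / 26 = 11.269

λ ≈ 11.269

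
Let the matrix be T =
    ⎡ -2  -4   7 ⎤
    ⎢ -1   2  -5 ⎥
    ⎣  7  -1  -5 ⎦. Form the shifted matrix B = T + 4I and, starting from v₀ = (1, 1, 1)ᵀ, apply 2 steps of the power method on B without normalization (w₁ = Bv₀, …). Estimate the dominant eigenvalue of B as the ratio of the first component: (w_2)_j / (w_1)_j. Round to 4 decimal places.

B = T + 4I has rows (2, -4, 7); (-1, 6, -5); (7, -1, -1)
w1 = Bv₀ = (5, 0, 5)
w2 = Bw1 = (45, -30, 30)
Ratio: 45/5 = 9.0000

μ ≈ 9.0000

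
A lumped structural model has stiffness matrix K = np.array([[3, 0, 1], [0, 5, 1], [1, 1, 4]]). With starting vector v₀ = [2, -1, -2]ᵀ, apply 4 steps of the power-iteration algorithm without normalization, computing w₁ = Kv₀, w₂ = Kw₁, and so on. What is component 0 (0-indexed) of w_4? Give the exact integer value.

w1 = Kv₀ = (4, -7, -7)
w2 = Kw1 = (5, -42, -31)
w3 = Kw2 = (-16, -241, -161)
w4 = Kw3 = (-209, -1366, -901)
The requested component of w4 is -209.

-209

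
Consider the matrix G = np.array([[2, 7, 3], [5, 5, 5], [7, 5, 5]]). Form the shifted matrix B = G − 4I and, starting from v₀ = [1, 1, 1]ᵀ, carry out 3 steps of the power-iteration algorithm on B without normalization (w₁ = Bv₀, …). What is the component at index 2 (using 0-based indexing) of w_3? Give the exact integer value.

B = G − 4I has rows (-2, 7, 3); (5, 1, 5); (7, 5, 1)
w1 = Bv₀ = ((-2)·1 + 7·1 + 3·1; 5·1 + 1·1 + 5·1; 7·1 + 5·1 + 1·1) = (8, 11, 13)
w2 = Bw1 = ((-2)·8 + 7·11 + 3·13; 5·8 + 1·11 + 5·13; 7·8 + 5·11 + 1·13) = (100, 116, 124)
w3 = Bw2 = (984, 1236, 1404)
Requested component of w3: 1404

1404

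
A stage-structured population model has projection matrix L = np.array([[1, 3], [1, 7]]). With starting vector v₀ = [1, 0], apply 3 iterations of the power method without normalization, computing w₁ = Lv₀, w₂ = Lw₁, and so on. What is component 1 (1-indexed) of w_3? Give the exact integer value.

w1 = Lv₀ = (1·1 + 3·0; 1·1 + 7·0) = (1, 1)
w2 = Lw1 = (1·1 + 3·1; 1·1 + 7·1) = (4, 8)
w3 = Lw2 = (28, 60)
The requested component of w3 is 28.

28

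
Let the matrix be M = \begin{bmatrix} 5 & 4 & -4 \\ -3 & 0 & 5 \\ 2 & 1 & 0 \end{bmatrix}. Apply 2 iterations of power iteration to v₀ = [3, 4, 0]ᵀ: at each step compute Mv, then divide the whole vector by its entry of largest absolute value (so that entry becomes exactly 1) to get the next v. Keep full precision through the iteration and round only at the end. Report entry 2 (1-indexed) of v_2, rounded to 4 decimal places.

-0.5443

Mv0 = (31.00000, -9.00000, 10.00000); divide by 31.00000 → v1 = (1.00000, -0.29032, 0.32258)
Mv1 = (2.54839, -1.38710, 1.70968); divide by 2.54839 → v2 = (1.00000, -0.54430, 0.67089)
Requested entry of v2: -43/79 = -0.5443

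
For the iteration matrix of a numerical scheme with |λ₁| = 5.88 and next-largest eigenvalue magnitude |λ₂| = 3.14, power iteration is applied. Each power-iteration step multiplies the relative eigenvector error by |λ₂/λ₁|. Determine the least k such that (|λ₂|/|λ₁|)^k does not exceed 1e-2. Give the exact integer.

|λ₂/λ₁| = 3.14/5.88 = 0.53401
Need k ≥ ln(1e-2) / ln(0.53401) = -4.6052 / -0.6273 ≈ 7.341
Smallest integer k satisfying the bound: 8

8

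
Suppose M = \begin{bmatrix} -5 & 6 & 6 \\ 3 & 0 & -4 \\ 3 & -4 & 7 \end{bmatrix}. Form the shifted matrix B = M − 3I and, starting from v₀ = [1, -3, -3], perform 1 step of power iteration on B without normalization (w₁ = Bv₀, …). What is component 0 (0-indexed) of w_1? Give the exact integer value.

-44

B = M − 3I has rows (-8, 6, 6); (3, -3, -4); (3, -4, 4)
w1 = Bv₀ = ((-8)·1 + 6·(-3) + 6·(-3); 3·1 + (-3)·(-3) + (-4)·(-3); 3·1 + (-4)·(-3) + 4·(-3)) = (-44, 24, 3)
Requested component of w1: -44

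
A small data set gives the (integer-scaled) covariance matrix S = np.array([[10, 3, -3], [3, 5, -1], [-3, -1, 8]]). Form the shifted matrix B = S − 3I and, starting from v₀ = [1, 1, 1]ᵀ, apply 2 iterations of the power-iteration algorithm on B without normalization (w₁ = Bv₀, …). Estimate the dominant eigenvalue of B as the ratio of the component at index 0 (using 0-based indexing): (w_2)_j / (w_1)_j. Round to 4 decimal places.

8.2857

B = S − 3I has rows (7, 3, -3); (3, 2, -1); (-3, -1, 5)
w1 = Bv₀ = (7, 4, 1)
w2 = Bw1 = (58, 28, -20)
Ratio: 58/7 = 8.2857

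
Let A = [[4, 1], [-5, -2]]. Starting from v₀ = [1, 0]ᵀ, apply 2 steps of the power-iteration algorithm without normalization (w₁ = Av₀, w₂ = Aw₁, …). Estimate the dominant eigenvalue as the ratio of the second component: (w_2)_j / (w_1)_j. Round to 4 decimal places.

2.0000

w1 = Av₀ = (4, -5)
w2 = Aw1 = (11, -10)
Ratio at component: -10 / -5 = 2.0000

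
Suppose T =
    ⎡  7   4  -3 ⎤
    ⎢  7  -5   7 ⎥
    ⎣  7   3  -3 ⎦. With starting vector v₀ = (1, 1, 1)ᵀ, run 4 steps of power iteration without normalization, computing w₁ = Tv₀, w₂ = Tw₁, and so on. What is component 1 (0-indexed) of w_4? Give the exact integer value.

w1 = Tv₀ = (8, 9, 7)
w2 = Tw1 = (71, 60, 62)
w3 = Tw2 = (551, 631, 491)
w4 = Tw3 = (4908, 4139, 4277)
The requested component of w4 is 4139.

4139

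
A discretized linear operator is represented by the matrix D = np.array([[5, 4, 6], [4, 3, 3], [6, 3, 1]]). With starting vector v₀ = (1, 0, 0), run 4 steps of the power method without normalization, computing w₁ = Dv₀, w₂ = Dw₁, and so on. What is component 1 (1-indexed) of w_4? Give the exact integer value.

w1 = Dv₀ = (5, 4, 6)
w2 = Dw1 = (77, 50, 48)
w3 = Dw2 = (873, 602, 660)
w4 = Dw3 = (10733, 7278, 7704)
The requested component of w4 is 10733.

10733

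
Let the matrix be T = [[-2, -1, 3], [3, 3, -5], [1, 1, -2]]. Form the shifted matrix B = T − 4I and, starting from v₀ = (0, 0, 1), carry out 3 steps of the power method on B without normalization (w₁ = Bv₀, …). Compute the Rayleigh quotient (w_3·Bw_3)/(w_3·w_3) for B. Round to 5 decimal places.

B = T − 4I has rows (-6, -1, 3); (3, -1, -5); (1, 1, -6)
w1 = Bv₀ = (3, -5, -6)
w2 = Bw1 = (-31, 44, 34)
w3 = Bw2 = (244, -307, -191)
Bw3 = (-1730, 1994, 1083)
w3·Bw3 = -1241131; w3·w3 = 190266; μ ≈ -1241131/190266 = -6.52314

μ ≈ -6.52314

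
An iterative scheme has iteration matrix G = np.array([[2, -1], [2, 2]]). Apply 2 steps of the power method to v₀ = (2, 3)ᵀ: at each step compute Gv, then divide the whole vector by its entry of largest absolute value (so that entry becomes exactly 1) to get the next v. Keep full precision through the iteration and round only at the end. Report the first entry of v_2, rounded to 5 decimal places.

-0.36364

Gv0 = (1.000000, 10.000000); divide by 10.000000 → v1 = (0.100000, 1.000000)
Gv1 = (-0.800000, 2.200000); divide by 2.200000 → v2 = (-0.363636, 1.000000)
Requested entry of v2: -8/22 = -0.36364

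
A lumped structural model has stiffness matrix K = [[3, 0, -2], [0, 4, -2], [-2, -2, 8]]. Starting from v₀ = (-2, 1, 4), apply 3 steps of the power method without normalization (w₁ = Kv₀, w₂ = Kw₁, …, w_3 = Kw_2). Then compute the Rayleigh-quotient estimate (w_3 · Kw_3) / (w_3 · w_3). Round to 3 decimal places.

9.364

w1 = Kv₀ = (3·(-2) + 0·1 + (-2)·4; 0·(-2) + 4·1 + (-2)·4; (-2)·(-2) + (-2)·1 + 8·4) = (-14, -4, 34)
w2 = Kw1 = (3·(-14) + 0·(-4) + (-2)·34; 0·(-14) + 4·(-4) + (-2)·34; (-2)·(-14) + (-2)·(-4) + 8·34) = (-110, -84, 308)
w3 = Kw2 = (-946, -952, 2852)
Kw3 = (-8542, -9512, 26612)
w3·Kw3 = (-946)·(-8542) + (-952)·(-9512) + 2852·26612 = 93033580; w3·w3 = (-946)·(-946) + (-952)·(-952) + 2852·2852 = 9935124
λ ≈ 93033580/9935124 = 9.364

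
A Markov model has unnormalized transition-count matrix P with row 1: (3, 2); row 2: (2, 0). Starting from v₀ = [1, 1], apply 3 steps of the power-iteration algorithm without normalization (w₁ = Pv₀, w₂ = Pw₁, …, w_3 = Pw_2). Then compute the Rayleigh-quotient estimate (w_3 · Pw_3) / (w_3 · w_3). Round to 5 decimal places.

w1 = Pv₀ = (5, 2)
w2 = Pw1 = (19, 10)
w3 = Pw2 = (77, 38)
Pw3 = (307, 154)
w3·Pw3 = 77·307 + 38·154 = 29491; w3·w3 = 77·77 + 38·38 = 7373
λ ≈ 29491/7373 = 3.99986

λ ≈ 3.99986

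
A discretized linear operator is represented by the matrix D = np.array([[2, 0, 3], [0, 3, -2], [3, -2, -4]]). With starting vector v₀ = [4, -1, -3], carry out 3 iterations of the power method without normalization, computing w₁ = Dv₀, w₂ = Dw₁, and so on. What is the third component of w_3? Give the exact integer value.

766

w1 = Dv₀ = (-1, 3, 26)
w2 = Dw1 = (76, -43, -113)
w3 = Dw2 = (-187, 97, 766)
The requested component of w3 is 766.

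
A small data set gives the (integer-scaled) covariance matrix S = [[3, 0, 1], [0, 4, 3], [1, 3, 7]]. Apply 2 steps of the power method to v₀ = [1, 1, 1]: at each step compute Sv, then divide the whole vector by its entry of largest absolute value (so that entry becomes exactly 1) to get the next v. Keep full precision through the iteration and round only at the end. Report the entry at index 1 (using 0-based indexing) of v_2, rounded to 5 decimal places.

0.59804

Sv0 = (4.000000, 7.000000, 11.000000); divide by 11.000000 → v1 = (0.363636, 0.636364, 1.000000)
Sv1 = (2.090909, 5.545455, 9.272727); divide by 9.272727 → v2 = (0.225490, 0.598039, 1.000000)
Requested entry of v2: 61/102 = 0.59804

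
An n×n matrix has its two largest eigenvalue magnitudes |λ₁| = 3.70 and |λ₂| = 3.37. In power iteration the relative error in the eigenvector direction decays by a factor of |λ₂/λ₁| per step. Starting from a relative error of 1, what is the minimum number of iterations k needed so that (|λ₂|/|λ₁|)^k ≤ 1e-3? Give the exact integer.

74

|λ₂/λ₁| = 3.37/3.70 = 0.91081
Need k ≥ ln(1e-3) / ln(0.91081) = -6.9078 / -0.0934 ≈ 73.943
Smallest integer k satisfying the bound: 74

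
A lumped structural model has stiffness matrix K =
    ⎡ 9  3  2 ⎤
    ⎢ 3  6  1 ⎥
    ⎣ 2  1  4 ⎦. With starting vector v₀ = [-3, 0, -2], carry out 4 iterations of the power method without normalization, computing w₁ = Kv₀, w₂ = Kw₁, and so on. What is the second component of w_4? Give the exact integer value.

w1 = Kv₀ = (9·(-3) + 3·0 + 2·(-2); 3·(-3) + 6·0 + 1·(-2); 2·(-3) + 1·0 + 4·(-2)) = (-31, -11, -14)
w2 = Kw1 = (9·(-31) + 3·(-11) + 2·(-14); 3·(-31) + 6·(-11) + 1·(-14); 2·(-31) + 1·(-11) + 4·(-14)) = (-340, -173, -129)
w3 = Kw2 = (-3837, -2187, -1369)
w4 = Kw3 = (-43832, -26002, -15337)
The requested component of w4 is -26002.

-26002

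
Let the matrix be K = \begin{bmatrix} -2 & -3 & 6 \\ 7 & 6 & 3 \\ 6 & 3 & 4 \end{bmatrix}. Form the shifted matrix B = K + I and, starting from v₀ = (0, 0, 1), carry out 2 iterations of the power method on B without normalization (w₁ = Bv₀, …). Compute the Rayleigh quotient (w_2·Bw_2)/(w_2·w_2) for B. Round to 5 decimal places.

10.42939

B = K + I has rows (-1, -3, 6); (7, 7, 3); (6, 3, 5)
w1 = Bv₀ = ((-1)·0 + (-3)·0 + 6·1; 7·0 + 7·0 + 3·1; 6·0 + 3·0 + 5·1) = (6, 3, 5)
w2 = Bw1 = ((-1)·6 + (-3)·3 + 6·5; 7·6 + 7·3 + 3·5; 6·6 + 3·3 + 5·5) = (15, 78, 70)
Bw2 = (171, 861, 674)
w2·Bw2 = 116903; w2·w2 = 11209; μ ≈ 116903/11209 = 10.42939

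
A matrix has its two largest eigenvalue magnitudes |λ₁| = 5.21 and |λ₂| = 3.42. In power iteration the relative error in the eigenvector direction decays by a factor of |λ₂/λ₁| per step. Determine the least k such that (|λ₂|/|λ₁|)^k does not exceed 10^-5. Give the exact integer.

28

|λ₂/λ₁| = 3.42/5.21 = 0.65643
Need k ≥ ln(10^-5) / ln(0.65643) = -11.5129 / -0.4209 ≈ 27.351
Smallest integer k satisfying the bound: 28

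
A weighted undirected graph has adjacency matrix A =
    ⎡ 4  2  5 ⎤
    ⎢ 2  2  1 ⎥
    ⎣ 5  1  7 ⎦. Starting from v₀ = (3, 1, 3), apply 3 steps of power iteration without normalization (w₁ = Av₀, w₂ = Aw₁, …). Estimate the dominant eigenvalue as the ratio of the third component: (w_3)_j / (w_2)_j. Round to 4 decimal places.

11.1735

w1 = Av₀ = (4·3 + 2·1 + 5·3; 2·3 + 2·1 + 1·3; 5·3 + 1·1 + 7·3) = (29, 11, 37)
w2 = Aw1 = (4·29 + 2·11 + 5·37; 2·29 + 2·11 + 1·37; 5·29 + 1·11 + 7·37) = (323, 117, 415)
w3 = Aw2 = (3601, 1295, 4637)
Ratio at component: 4637 / 415 = 11.1735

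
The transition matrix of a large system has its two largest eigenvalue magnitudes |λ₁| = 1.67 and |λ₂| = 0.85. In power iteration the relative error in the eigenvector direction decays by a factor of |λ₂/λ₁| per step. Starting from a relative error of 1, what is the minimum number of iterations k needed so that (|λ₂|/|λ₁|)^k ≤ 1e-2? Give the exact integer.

7

|λ₂/λ₁| = 0.85/1.67 = 0.50898
Need k ≥ ln(1e-2) / ln(0.50898) = -4.6052 / -0.6753 ≈ 6.819
Smallest integer k satisfying the bound: 7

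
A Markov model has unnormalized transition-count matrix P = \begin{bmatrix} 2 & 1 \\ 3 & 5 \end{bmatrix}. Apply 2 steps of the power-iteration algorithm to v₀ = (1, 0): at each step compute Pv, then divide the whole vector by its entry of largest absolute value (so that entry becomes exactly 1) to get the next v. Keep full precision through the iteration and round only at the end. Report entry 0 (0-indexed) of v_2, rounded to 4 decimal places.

Pv0 = (2.00000, 3.00000); divide by 3.00000 → v1 = (0.66667, 1.00000)
Pv1 = (2.33333, 7.00000); divide by 7.00000 → v2 = (0.33333, 1.00000)
Requested entry of v2: 7/21 = 0.3333

0.3333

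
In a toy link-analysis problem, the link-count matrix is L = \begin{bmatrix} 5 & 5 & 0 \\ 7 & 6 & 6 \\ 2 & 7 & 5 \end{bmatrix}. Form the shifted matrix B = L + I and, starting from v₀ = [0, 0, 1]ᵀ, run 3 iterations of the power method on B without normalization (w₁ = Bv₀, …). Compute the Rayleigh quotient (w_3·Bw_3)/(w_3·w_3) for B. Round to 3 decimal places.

B = L + I has rows (6, 5, 0); (7, 7, 6); (2, 7, 6)
w1 = Bv₀ = (0, 6, 6)
w2 = Bw1 = (30, 78, 78)
w3 = Bw2 = (570, 1224, 1074)
Bw3 = (9540, 19002, 16152)
w3·Bw3 = 46043496; w3·w3 = 2976552; μ ≈ 46043496/2976552 = 15.469

15.469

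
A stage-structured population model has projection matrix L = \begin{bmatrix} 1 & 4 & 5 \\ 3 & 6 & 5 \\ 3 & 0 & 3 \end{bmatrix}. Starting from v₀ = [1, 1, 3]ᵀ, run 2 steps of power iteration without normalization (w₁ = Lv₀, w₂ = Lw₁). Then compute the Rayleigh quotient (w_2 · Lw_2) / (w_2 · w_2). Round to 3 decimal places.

w1 = Lv₀ = (20, 24, 12)
w2 = Lw1 = (176, 264, 96)
Lw2 = (1712, 2592, 816)
w2·Lw2 = 176·1712 + 264·2592 + 96·816 = 1063936; w2·w2 = 176·176 + 264·264 + 96·96 = 109888
λ ≈ 1063936/109888 = 9.682

9.682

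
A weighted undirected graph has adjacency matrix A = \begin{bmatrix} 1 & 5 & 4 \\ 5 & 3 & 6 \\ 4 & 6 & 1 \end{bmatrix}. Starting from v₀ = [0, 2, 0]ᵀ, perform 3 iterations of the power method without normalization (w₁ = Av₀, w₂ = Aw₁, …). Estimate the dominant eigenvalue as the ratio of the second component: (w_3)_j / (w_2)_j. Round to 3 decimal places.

w1 = Av₀ = (10, 6, 12)
w2 = Aw1 = (88, 140, 88)
w3 = Aw2 = (1140, 1388, 1280)
Ratio at component: 1388 / 140 = 9.914

9.914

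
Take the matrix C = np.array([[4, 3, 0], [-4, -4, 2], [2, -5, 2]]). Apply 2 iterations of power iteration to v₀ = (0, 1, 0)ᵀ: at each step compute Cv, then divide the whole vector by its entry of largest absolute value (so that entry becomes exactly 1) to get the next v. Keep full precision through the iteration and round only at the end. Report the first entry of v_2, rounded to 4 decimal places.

0.0000

Cv0 = (3.00000, -4.00000, -5.00000); divide by -5.00000 → v1 = (-0.60000, 0.80000, 1.00000)
Cv1 = (0.00000, 1.20000, -3.20000); divide by -3.20000 → v2 = (0.00000, -0.37500, 1.00000)
Requested entry of v2: 0/16 = 0.0000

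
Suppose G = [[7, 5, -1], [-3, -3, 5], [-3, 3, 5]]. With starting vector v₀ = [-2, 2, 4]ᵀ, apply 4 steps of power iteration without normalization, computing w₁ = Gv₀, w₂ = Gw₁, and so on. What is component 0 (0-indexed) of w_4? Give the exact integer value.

w1 = Gv₀ = (-8, 20, 32)
w2 = Gw1 = (12, 124, 244)
w3 = Gw2 = (460, 812, 1556)
w4 = Gw3 = (5724, 3964, 8836)
The requested component of w4 is 5724.

5724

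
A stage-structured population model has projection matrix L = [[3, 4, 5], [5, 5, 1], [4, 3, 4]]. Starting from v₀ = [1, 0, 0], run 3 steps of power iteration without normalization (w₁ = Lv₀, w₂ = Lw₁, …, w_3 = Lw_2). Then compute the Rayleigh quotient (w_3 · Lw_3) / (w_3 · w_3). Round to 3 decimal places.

11.355

w1 = Lv₀ = (3·1 + 4·0 + 5·0; 5·1 + 5·0 + 1·0; 4·1 + 3·0 + 4·0) = (3, 5, 4)
w2 = Lw1 = (3·3 + 4·5 + 5·4; 5·3 + 5·5 + 1·4; 4·3 + 3·5 + 4·4) = (49, 44, 43)
w3 = Lw2 = (538, 508, 500)
Lw3 = (6146, 5730, 5676)
w3·Lw3 = 538·6146 + 508·5730 + 500·5676 = 9055388; w3·w3 = 538·538 + 508·508 + 500·500 = 797508
λ ≈ 9055388/797508 = 11.355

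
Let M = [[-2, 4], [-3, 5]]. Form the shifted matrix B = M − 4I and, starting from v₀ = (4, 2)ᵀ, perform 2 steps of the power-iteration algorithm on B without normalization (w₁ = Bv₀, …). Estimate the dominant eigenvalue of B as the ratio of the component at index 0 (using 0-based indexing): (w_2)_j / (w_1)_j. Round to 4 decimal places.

-3.5000

B = M − 4I has rows (-6, 4); (-3, 1)
w1 = Bv₀ = (-16, -10)
w2 = Bw1 = (56, 38)
Ratio: 56/-16 = -3.5000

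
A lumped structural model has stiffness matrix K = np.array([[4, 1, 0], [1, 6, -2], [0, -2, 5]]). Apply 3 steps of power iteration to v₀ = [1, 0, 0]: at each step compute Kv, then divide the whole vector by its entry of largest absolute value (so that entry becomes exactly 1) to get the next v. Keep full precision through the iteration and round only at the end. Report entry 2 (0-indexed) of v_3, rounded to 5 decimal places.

-0.37037

Kv0 = (4.000000, 1.000000, 0.000000); divide by 4.000000 → v1 = (1.000000, 0.250000, 0.000000)
Kv1 = (4.250000, 2.500000, -0.500000); divide by 4.250000 → v2 = (1.000000, 0.588235, -0.117647)
Kv2 = (4.588235, 4.764706, -1.764706); divide by 4.764706 → v3 = (0.962963, 1.000000, -0.370370)
Requested entry of v3: -30/81 = -0.37037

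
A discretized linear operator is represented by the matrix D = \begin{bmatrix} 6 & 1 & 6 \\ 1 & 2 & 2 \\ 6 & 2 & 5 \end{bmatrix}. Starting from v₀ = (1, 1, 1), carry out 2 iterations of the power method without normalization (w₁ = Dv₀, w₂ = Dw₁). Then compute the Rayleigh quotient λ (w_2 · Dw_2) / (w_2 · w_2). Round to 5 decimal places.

w1 = Dv₀ = (13, 5, 13)
w2 = Dw1 = (161, 49, 153)
Dw2 = (1933, 565, 1829)
w2·Dw2 = 161·1933 + 49·565 + 153·1829 = 618735; w2·w2 = 161·161 + 49·49 + 153·153 = 51731
λ ≈ 618735/51731 = 11.96062

λ ≈ 11.96062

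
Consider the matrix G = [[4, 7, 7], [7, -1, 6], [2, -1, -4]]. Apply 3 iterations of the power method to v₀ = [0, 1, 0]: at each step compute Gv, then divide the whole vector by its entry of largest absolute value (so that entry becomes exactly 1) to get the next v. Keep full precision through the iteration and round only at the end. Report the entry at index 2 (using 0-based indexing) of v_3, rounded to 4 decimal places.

-0.1851

Gv0 = (7.00000, -1.00000, -1.00000); divide by 7.00000 → v1 = (1.00000, -0.14286, -0.14286)
Gv1 = (2.00000, 6.28571, 2.71429); divide by 6.28571 → v2 = (0.31818, 1.00000, 0.43182)
Gv2 = (11.29545, 3.81818, -2.09091); divide by 11.29545 → v3 = (1.00000, 0.33803, -0.18511)
Requested entry of v3: -92/497 = -0.1851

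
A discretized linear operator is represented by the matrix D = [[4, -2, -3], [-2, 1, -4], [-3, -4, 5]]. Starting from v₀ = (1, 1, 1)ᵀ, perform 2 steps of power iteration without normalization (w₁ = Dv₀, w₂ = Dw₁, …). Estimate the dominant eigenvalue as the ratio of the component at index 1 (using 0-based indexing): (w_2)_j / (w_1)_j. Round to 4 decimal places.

w1 = Dv₀ = (-1, -5, -2)
w2 = Dw1 = (12, 5, 13)
Ratio at component: 5 / -5 = -1.0000

λ ≈ -1.0000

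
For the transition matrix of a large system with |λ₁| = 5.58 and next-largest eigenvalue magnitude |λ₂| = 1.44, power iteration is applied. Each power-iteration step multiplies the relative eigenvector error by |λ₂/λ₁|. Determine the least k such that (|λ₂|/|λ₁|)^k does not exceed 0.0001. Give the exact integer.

7

|λ₂/λ₁| = 1.44/5.58 = 0.25806
Need k ≥ ln(0.0001) / ln(0.25806) = -9.2103 / -1.3545 ≈ 6.800
Smallest integer k satisfying the bound: 7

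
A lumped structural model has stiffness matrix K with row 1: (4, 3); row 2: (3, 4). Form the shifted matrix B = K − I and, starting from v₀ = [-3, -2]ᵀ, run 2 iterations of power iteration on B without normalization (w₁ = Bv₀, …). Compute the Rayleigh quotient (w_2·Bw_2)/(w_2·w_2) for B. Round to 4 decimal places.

B = K − I has rows (3, 3); (3, 3)
w1 = Bv₀ = (3·(-3) + 3·(-2); 3·(-3) + 3·(-2)) = (-15, -15)
w2 = Bw1 = (3·(-15) + 3·(-15); 3·(-15) + 3·(-15)) = (-90, -90)
Bw2 = (-540, -540)
w2·Bw2 = 97200; w2·w2 = 16200; μ ≈ 97200/16200 = 6.0000

6.0000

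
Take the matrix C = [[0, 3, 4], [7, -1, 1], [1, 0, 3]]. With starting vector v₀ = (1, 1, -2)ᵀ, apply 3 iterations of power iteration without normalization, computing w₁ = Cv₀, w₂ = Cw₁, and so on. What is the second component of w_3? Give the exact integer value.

w1 = Cv₀ = (-5, 4, -5)
w2 = Cw1 = (-8, -44, -20)
w3 = Cw2 = (-212, -32, -68)
The requested component of w3 is -32.

-32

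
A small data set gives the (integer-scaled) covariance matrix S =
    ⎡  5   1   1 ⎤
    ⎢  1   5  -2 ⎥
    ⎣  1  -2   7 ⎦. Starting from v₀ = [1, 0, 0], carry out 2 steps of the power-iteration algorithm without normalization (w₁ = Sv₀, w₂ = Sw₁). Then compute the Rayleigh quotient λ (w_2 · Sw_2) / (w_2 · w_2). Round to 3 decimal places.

w1 = Sv₀ = (5, 1, 1)
w2 = Sw1 = (27, 8, 10)
Sw2 = (153, 47, 81)
w2·Sw2 = 27·153 + 8·47 + 10·81 = 5317; w2·w2 = 27·27 + 8·8 + 10·10 = 893
λ ≈ 5317/893 = 5.954

λ ≈ 5.954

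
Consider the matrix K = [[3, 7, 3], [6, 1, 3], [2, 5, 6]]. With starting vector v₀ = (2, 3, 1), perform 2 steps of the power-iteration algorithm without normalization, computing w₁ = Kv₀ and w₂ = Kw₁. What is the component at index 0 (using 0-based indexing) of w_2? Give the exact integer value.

w1 = Kv₀ = (3·2 + 7·3 + 3·1; 6·2 + 1·3 + 3·1; 2·2 + 5·3 + 6·1) = (30, 18, 25)
w2 = Kw1 = (3·30 + 7·18 + 3·25; 6·30 + 1·18 + 3·25; 2·30 + 5·18 + 6·25) = (291, 273, 300)
The requested component of w2 is 291.

291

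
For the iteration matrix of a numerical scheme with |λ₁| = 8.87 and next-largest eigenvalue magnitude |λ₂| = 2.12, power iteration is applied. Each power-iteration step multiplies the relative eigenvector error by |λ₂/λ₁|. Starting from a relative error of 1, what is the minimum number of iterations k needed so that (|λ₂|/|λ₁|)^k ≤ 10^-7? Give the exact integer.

|λ₂/λ₁| = 2.12/8.87 = 0.23901
Need k ≥ ln(10^-7) / ln(0.23901) = -16.1181 / -1.4313 ≈ 11.261
Smallest integer k satisfying the bound: 12

12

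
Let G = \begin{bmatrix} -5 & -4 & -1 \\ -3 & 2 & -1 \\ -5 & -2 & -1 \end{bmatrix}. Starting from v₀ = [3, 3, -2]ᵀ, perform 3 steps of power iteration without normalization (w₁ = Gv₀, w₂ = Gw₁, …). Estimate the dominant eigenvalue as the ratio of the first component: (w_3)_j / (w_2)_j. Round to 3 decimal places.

λ ≈ -8.473

w1 = Gv₀ = ((-5)·3 + (-4)·3 + (-1)·(-2); (-3)·3 + 2·3 + (-1)·(-2); (-5)·3 + (-2)·3 + (-1)·(-2)) = (-25, -1, -19)
w2 = Gw1 = ((-5)·(-25) + (-4)·(-1) + (-1)·(-19); (-3)·(-25) + 2·(-1) + (-1)·(-19); (-5)·(-25) + (-2)·(-1) + (-1)·(-19)) = (148, 92, 146)
w3 = Gw2 = (-1254, -406, -1070)
Ratio at component: -1254 / 148 = -8.473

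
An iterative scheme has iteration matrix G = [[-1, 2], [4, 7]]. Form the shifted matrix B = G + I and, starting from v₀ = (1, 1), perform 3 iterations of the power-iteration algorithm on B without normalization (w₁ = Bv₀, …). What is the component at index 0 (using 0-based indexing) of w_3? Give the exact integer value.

B = G + I has rows (0, 2); (4, 8)
w1 = Bv₀ = (0·1 + 2·1; 4·1 + 8·1) = (2, 12)
w2 = Bw1 = (0·2 + 2·12; 4·2 + 8·12) = (24, 104)
w3 = Bw2 = (208, 928)
Requested component of w3: 208

208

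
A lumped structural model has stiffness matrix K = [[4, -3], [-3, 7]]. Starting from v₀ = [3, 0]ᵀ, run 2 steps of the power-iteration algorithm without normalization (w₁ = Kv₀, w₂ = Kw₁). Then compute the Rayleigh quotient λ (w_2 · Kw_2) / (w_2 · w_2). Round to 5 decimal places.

8.79405

w1 = Kv₀ = (12, -9)
w2 = Kw1 = (75, -99)
Kw2 = (597, -918)
w2·Kw2 = 75·597 + (-99)·(-918) = 135657; w2·w2 = 75·75 + (-99)·(-99) = 15426
λ ≈ 135657/15426 = 8.79405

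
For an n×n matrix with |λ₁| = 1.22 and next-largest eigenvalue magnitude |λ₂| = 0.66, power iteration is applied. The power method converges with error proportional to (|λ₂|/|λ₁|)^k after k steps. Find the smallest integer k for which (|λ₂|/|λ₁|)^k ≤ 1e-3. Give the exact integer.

|λ₂/λ₁| = 0.66/1.22 = 0.54098
Need k ≥ ln(1e-3) / ln(0.54098) = -6.9078 / -0.6144 ≈ 11.244
Smallest integer k satisfying the bound: 12

12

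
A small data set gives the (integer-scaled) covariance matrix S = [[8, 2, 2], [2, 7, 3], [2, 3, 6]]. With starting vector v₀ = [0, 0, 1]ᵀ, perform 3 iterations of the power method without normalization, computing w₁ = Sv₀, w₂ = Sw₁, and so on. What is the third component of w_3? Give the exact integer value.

w1 = Sv₀ = (2, 3, 6)
w2 = Sw1 = (34, 43, 49)
w3 = Sw2 = (456, 516, 491)
The requested component of w3 is 491.

491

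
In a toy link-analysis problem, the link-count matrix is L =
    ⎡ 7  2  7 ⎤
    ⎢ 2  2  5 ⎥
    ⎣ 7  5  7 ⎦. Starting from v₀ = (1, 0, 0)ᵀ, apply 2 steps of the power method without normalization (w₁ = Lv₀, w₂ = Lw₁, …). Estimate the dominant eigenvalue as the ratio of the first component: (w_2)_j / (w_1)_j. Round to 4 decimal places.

λ ≈ 14.5714

w1 = Lv₀ = (7·1 + 2·0 + 7·0; 2·1 + 2·0 + 5·0; 7·1 + 5·0 + 7·0) = (7, 2, 7)
w2 = Lw1 = (7·7 + 2·2 + 7·7; 2·7 + 2·2 + 5·7; 7·7 + 5·2 + 7·7) = (102, 53, 108)
Ratio at component: 102 / 7 = 14.5714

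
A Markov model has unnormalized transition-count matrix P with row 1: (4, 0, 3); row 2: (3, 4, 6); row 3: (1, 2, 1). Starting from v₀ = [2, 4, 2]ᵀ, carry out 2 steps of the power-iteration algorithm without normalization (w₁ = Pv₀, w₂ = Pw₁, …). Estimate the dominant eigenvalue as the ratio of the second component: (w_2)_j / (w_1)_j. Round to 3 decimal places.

λ ≈ 7.353

w1 = Pv₀ = (14, 34, 12)
w2 = Pw1 = (92, 250, 94)
Ratio at component: 250 / 34 = 7.353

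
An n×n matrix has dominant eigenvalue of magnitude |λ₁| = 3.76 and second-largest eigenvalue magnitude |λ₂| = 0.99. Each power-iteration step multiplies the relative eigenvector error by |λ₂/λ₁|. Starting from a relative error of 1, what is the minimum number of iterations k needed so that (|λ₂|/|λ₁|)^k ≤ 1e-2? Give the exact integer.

|λ₂/λ₁| = 0.99/3.76 = 0.26330
Need k ≥ ln(1e-2) / ln(0.26330) = -4.6052 / -1.3345 ≈ 3.451
Smallest integer k satisfying the bound: 4

4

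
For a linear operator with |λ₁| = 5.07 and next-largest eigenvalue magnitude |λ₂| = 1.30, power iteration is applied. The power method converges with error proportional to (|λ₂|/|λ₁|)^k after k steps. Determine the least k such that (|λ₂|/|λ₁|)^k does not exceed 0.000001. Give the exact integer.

11

|λ₂/λ₁| = 1.30/5.07 = 0.25641
Need k ≥ ln(0.000001) / ln(0.25641) = -13.8155 / -1.3610 ≈ 10.151
Smallest integer k satisfying the bound: 11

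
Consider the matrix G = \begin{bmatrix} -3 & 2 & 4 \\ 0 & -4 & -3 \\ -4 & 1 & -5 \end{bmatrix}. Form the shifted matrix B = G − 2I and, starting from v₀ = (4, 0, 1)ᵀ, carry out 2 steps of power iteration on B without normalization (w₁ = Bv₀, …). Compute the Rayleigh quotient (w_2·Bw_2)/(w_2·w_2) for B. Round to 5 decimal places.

-7.58665

B = G − 2I has rows (-5, 2, 4); (0, -6, -3); (-4, 1, -7)
w1 = Bv₀ = ((-5)·4 + 2·0 + 4·1; 0·4 + (-6)·0 + (-3)·1; (-4)·4 + 1·0 + (-7)·1) = (-16, -3, -23)
w2 = Bw1 = ((-5)·(-16) + 2·(-3) + 4·(-23); 0·(-16) + (-6)·(-3) + (-3)·(-23); (-4)·(-16) + 1·(-3) + (-7)·(-23)) = (-18, 87, 222)
Bw2 = (1152, -1188, -1395)
w2·Bw2 = -433782; w2·w2 = 57177; μ ≈ -433782/57177 = -7.58665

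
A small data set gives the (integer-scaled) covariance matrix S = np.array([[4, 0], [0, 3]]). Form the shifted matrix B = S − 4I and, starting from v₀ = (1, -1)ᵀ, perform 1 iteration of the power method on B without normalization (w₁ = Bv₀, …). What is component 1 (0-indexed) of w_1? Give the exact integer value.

B = S − 4I has rows (0, 0); (0, -1)
w1 = Bv₀ = (0·1 + 0·(-1); 0·1 + (-1)·(-1)) = (0, 1)
Requested component of w1: 1

1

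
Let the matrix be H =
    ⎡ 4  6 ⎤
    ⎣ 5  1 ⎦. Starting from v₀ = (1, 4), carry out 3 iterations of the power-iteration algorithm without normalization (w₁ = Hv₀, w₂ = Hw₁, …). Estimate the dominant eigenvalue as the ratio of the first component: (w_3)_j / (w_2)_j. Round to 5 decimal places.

w1 = Hv₀ = (4·1 + 6·4; 5·1 + 1·4) = (28, 9)
w2 = Hw1 = (4·28 + 6·9; 5·28 + 1·9) = (166, 149)
w3 = Hw2 = (1558, 979)
Ratio at component: 1558 / 166 = 9.38554

λ ≈ 9.38554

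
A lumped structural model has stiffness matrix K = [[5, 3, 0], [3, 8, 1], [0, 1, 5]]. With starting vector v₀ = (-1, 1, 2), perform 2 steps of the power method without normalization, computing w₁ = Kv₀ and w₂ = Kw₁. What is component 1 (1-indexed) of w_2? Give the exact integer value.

11

w1 = Kv₀ = (5·(-1) + 3·1 + 0·2; 3·(-1) + 8·1 + 1·2; 0·(-1) + 1·1 + 5·2) = (-2, 7, 11)
w2 = Kw1 = (5·(-2) + 3·7 + 0·11; 3·(-2) + 8·7 + 1·11; 0·(-2) + 1·7 + 5·11) = (11, 61, 62)
The requested component of w2 is 11.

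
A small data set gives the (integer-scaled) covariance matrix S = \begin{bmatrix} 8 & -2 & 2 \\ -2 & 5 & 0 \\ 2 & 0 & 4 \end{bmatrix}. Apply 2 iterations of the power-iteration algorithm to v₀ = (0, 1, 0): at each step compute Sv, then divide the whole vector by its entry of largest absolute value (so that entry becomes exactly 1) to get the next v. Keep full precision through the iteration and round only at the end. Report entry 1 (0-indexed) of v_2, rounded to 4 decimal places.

Sv0 = (-2.00000, 5.00000, 0.00000); divide by 5.00000 → v1 = (-0.40000, 1.00000, 0.00000)
Sv1 = (-5.20000, 5.80000, -0.80000); divide by 5.80000 → v2 = (-0.89655, 1.00000, -0.13793)
Requested entry of v2: 29/29 = 1.0000

1.0000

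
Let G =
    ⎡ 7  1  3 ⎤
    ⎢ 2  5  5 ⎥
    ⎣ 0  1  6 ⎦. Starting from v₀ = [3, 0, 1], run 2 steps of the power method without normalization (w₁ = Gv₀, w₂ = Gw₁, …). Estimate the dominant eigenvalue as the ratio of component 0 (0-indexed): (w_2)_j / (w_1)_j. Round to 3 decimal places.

λ ≈ 8.208

w1 = Gv₀ = (7·3 + 1·0 + 3·1; 2·3 + 5·0 + 5·1; 0·3 + 1·0 + 6·1) = (24, 11, 6)
w2 = Gw1 = (7·24 + 1·11 + 3·6; 2·24 + 5·11 + 5·6; 0·24 + 1·11 + 6·6) = (197, 133, 47)
Ratio at component: 197 / 24 = 8.208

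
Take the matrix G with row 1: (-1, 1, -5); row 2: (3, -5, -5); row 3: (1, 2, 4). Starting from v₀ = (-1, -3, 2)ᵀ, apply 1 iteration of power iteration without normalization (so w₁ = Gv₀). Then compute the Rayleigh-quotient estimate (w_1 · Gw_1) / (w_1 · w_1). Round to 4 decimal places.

w1 = Gv₀ = ((-1)·(-1) + 1·(-3) + (-5)·2; 3·(-1) + (-5)·(-3) + (-5)·2; 1·(-1) + 2·(-3) + 4·2) = (-12, 2, 1)
Gw1 = (9, -51, -4)
w1·Gw1 = (-12)·9 + 2·(-51) + 1·(-4) = -214; w1·w1 = (-12)·(-12) + 2·2 + 1·1 = 149
λ ≈ -214/149 = -1.4362

λ ≈ -1.4362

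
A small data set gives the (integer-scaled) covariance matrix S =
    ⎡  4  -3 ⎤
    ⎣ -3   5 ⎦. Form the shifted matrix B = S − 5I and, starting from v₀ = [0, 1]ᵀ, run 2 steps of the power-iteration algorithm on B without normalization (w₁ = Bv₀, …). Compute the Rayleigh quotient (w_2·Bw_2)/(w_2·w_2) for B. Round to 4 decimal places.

μ ≈ -1.9000

B = S − 5I has rows (-1, -3); (-3, 0)
w1 = Bv₀ = ((-1)·0 + (-3)·1; (-3)·0 + 0·1) = (-3, 0)
w2 = Bw1 = ((-1)·(-3) + (-3)·0; (-3)·(-3) + 0·0) = (3, 9)
Bw2 = (-30, -9)
w2·Bw2 = -171; w2·w2 = 90; μ ≈ -171/90 = -1.9000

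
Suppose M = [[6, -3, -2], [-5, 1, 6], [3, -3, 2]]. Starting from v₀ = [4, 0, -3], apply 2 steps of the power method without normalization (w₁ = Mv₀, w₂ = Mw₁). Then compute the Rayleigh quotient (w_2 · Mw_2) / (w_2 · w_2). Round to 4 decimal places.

w1 = Mv₀ = (30, -38, 6)
w2 = Mw1 = (282, -152, 216)
Mw2 = (1716, -266, 1734)
w2·Mw2 = 282·1716 + (-152)·(-266) + 216·1734 = 898888; w2·w2 = 282·282 + (-152)·(-152) + 216·216 = 149284
λ ≈ 898888/149284 = 6.0213

λ ≈ 6.0213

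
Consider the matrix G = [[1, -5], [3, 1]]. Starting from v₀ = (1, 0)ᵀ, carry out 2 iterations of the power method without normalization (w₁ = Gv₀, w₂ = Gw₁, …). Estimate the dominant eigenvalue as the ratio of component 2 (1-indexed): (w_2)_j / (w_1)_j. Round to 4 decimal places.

w1 = Gv₀ = (1·1 + (-5)·0; 3·1 + 1·0) = (1, 3)
w2 = Gw1 = (1·1 + (-5)·3; 3·1 + 1·3) = (-14, 6)
Ratio at component: 6 / 3 = 2.0000

2.0000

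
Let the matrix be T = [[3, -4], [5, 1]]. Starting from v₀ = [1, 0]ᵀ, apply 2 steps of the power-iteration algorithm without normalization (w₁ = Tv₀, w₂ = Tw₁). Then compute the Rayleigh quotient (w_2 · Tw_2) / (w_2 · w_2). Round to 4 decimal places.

w1 = Tv₀ = (3·1 + (-4)·0; 5·1 + 1·0) = (3, 5)
w2 = Tw1 = (3·3 + (-4)·5; 5·3 + 1·5) = (-11, 20)
Tw2 = (-113, -35)
w2·Tw2 = (-11)·(-113) + 20·(-35) = 543; w2·w2 = (-11)·(-11) + 20·20 = 521
λ ≈ 543/521 = 1.0422

λ ≈ 1.0422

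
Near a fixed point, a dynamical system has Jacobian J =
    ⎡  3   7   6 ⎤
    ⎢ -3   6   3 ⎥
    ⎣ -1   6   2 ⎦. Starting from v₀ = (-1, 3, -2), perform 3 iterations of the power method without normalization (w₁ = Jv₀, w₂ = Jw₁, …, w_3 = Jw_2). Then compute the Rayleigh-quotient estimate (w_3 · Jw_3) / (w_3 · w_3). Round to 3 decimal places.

λ ≈ 5.609

w1 = Jv₀ = (3·(-1) + 7·3 + 6·(-2); (-3)·(-1) + 6·3 + 3·(-2); (-1)·(-1) + 6·3 + 2·(-2)) = (6, 15, 15)
w2 = Jw1 = (3·6 + 7·15 + 6·15; (-3)·6 + 6·15 + 3·15; (-1)·6 + 6·15 + 2·15) = (213, 117, 114)
w3 = Jw2 = (2142, 405, 717)
Jw3 = (13563, -1845, 1722)
w3·Jw3 = 2142·13563 + 405·(-1845) + 717·1722 = 29539395; w3·w3 = 2142·2142 + 405·405 + 717·717 = 5266278
λ ≈ 29539395/5266278 = 5.609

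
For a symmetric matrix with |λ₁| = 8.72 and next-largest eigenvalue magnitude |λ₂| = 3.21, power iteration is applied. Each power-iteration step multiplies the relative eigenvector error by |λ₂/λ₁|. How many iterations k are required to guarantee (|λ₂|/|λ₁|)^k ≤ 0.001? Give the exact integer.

|λ₂/λ₁| = 3.21/8.72 = 0.36812
Need k ≥ ln(0.001) / ln(0.36812) = -6.9078 / -0.9993 ≈ 6.912
Smallest integer k satisfying the bound: 7

7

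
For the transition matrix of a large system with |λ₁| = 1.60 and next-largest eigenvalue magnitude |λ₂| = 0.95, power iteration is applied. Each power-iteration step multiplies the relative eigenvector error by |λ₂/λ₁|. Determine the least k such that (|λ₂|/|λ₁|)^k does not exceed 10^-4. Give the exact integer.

18

|λ₂/λ₁| = 0.95/1.60 = 0.59375
Need k ≥ ln(10^-4) / ln(0.59375) = -9.2103 / -0.5213 ≈ 17.668
Smallest integer k satisfying the bound: 18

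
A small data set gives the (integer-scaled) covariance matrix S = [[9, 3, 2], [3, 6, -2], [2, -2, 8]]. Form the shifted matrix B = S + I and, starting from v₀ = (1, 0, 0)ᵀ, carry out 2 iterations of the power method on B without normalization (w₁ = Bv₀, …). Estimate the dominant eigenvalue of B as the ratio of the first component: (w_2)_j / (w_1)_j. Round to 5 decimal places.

11.30000

B = S + I has rows (10, 3, 2); (3, 7, -2); (2, -2, 9)
w1 = Bv₀ = (10·1 + 3·0 + 2·0; 3·1 + 7·0 + (-2)·0; 2·1 + (-2)·0 + 9·0) = (10, 3, 2)
w2 = Bw1 = (10·10 + 3·3 + 2·2; 3·10 + 7·3 + (-2)·2; 2·10 + (-2)·3 + 9·2) = (113, 47, 32)
Ratio: 113/10 = 11.30000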